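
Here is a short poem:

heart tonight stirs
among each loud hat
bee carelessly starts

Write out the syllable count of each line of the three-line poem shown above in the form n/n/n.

Line 1: "heart tonight stirs": 1+2+1 = 4
Line 2: "among each loud hat": 2+1+1+1 = 5
Line 3: "bee carelessly starts": 1+3+1 = 5

4/5/5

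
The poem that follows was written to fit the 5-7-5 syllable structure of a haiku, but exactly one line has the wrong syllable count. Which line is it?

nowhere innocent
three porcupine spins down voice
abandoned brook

Line 1: nowhere(2) + innocent(3) = 5 ✓
Line 2: three(1) + porcupine(3) + spins(1) + down(1) + voice(1) = 7 ✓
Line 3: abandoned(3) + brook(1) = 4 (expected 5)

Line 3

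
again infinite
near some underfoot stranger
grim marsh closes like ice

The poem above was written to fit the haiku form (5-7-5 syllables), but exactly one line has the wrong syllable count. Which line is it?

Line 1: again (2), infinite (3) → 5 ✓
Line 2: near (1), some (1), underfoot (3), stranger (2) → 7 ✓
Line 3: grim (1), marsh (1), closes (2), like (1), ice (1) → 6 (expected 5)

Line 3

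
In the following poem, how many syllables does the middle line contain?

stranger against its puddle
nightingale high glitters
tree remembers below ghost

6

The middle line: "nightingale high glitters": 3+1+2 = 6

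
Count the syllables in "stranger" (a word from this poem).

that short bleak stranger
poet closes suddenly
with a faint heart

2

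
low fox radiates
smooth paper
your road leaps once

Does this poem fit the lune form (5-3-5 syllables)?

Line 1: "low fox radiates": 1+1+3 = 5 ✓
Line 2: "smooth paper": 1+2 = 3 ✓
Line 3: "your road leaps once": 1+1+1+1 = 4 (expected 5)

No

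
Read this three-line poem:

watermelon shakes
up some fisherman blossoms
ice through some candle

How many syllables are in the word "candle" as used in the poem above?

2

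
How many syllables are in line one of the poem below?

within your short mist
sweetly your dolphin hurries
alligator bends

5

Line one: "within your short mist": 2+1+1+1 = 5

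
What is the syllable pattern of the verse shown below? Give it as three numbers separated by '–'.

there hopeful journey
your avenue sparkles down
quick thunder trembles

Line 1: "there hopeful journey": 1+2+2 = 5
Line 2: "your avenue sparkles down": 1+3+2+1 = 7
Line 3: "quick thunder trembles": 1+2+2 = 5

5–7–5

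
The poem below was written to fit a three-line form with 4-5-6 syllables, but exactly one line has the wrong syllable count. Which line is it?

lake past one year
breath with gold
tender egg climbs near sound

Line 2

Line 1: lake (1), past (1), one (1), year (1) → 4 ✓
Line 2: breath (1), with (1), gold (1) → 3 (expected 5)
Line 3: tender (2), egg (1), climbs (1), near (1), sound (1) → 6 ✓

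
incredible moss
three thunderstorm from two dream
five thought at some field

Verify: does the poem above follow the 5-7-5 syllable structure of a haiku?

Yes

Line 1: "incredible moss": 4+1 = 5 ✓
Line 2: "three thunderstorm from two dream": 1+3+1+1+1 = 7 ✓
Line 3: "five thought at some field": 1+1+1+1+1 = 5 ✓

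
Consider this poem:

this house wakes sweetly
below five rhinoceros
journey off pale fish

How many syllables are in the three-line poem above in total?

17

Line 1: this (1), house (1), wakes (1), sweetly (2) → 5
Line 2: below (2), five (1), rhinoceros (4) → 7
Line 3: journey (2), off (1), pale (1), fish (1) → 5
Total: 5 + 7 + 5 = 17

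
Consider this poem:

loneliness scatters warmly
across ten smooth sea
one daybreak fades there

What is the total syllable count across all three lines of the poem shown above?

17

Line 1: loneliness(3) + scatters(2) + warmly(2) = 7
Line 2: across(2) + ten(1) + smooth(1) + sea(1) = 5
Line 3: one(1) + daybreak(2) + fades(1) + there(1) = 5
Total: 7 + 5 + 5 = 17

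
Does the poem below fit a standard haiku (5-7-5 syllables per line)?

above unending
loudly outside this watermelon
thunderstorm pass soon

Line 1: above (2), unending (3) → 5 ✓
Line 2: loudly (2), outside (2), this (1), watermelon (4) → 9 (expected 7)
Line 3: thunderstorm (3), pass (1), soon (1) → 5 ✓

No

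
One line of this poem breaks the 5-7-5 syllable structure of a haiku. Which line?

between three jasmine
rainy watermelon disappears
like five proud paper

The second line

Line 1: "between three jasmine": 2+1+2 = 5 ✓
Line 2: "rainy watermelon disappears": 2+4+3 = 9 (expected 7)
Line 3: "like five proud paper": 1+1+1+2 = 5 ✓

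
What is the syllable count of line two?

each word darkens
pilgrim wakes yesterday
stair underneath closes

Line two: pilgrim(2) + wakes(1) + yesterday(3) = 6

6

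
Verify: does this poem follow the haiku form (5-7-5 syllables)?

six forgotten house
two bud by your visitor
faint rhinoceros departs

Line 1: six(1) + forgotten(3) + house(1) = 5 ✓
Line 2: two(1) + bud(1) + by(1) + your(1) + visitor(3) = 7 ✓
Line 3: faint(1) + rhinoceros(4) + departs(2) = 7 (expected 5)

No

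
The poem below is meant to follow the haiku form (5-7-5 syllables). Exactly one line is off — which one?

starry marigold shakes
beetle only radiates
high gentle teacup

Line 1

Line 1: starry (2), marigold (3), shakes (1) → 6 (expected 5)
Line 2: beetle (2), only (2), radiates (3) → 7 ✓
Line 3: high (1), gentle (2), teacup (2) → 5 ✓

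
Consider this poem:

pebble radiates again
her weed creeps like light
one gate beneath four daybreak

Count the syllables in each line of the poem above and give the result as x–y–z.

7–5–7

Line 1: pebble(2) + radiates(3) + again(2) = 7
Line 2: her(1) + weed(1) + creeps(1) + like(1) + light(1) = 5
Line 3: one(1) + gate(1) + beneath(2) + four(1) + daybreak(2) = 7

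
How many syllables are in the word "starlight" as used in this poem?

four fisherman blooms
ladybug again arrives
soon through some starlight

2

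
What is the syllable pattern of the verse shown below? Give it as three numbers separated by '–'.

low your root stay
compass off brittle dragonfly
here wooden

Line 1: low (1), your (1), root (1), stay (1) → 4
Line 2: compass (2), off (1), brittle (2), dragonfly (3) → 8
Line 3: here (1), wooden (2) → 3

4–8–3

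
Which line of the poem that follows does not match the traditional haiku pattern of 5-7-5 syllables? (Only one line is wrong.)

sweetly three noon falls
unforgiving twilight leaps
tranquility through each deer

The third line

Line 1: "sweetly three noon falls": 2+1+1+1 = 5 ✓
Line 2: "unforgiving twilight leaps": 4+2+1 = 7 ✓
Line 3: "tranquility through each deer": 4+1+1+1 = 7 (expected 5)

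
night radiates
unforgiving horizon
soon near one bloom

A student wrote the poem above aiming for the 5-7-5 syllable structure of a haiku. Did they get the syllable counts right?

Line 1: "night radiates": 1+3 = 4 (expected 5)
Line 2: "unforgiving horizon": 4+3 = 7 ✓
Line 3: "soon near one bloom": 1+1+1+1 = 4 (expected 5)

No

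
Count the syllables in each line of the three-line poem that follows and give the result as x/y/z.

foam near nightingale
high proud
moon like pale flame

5/2/4

Line 1: foam (1), near (1), nightingale (3) → 5
Line 2: high (1), proud (1) → 2
Line 3: moon (1), like (1), pale (1), flame (1) → 4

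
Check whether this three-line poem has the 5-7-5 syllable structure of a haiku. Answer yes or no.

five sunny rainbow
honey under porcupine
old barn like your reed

Line 1: "five sunny rainbow": 1+2+2 = 5 ✓
Line 2: "honey under porcupine": 2+2+3 = 7 ✓
Line 3: "old barn like your reed": 1+1+1+1+1 = 5 ✓

Yes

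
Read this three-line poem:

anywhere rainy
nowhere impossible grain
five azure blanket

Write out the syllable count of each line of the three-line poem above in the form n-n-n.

5-7-5

Line 1: anywhere(3) + rainy(2) = 5
Line 2: nowhere(2) + impossible(4) + grain(1) = 7
Line 3: five(1) + azure(2) + blanket(2) = 5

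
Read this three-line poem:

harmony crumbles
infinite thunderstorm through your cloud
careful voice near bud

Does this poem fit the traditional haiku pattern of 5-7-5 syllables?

No

Line 1: harmony(3) + crumbles(2) = 5 ✓
Line 2: infinite(3) + thunderstorm(3) + through(1) + your(1) + cloud(1) = 9 (expected 7)
Line 3: careful(2) + voice(1) + near(1) + bud(1) = 5 ✓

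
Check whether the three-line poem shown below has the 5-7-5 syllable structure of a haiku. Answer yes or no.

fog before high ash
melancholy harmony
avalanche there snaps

Line 1: fog(1) + before(2) + high(1) + ash(1) = 5 ✓
Line 2: melancholy(4) + harmony(3) = 7 ✓
Line 3: avalanche(3) + there(1) + snaps(1) = 5 ✓

Yes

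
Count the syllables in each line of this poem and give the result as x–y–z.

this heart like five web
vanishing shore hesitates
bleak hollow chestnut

Line 1: this(1) + heart(1) + like(1) + five(1) + web(1) = 5
Line 2: vanishing(3) + shore(1) + hesitates(3) = 7
Line 3: bleak(1) + hollow(2) + chestnut(2) = 5

5–7–5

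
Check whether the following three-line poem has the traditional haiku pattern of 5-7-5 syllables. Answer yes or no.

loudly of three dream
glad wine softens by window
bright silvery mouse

Yes

Line 1: "loudly of three dream": 2+1+1+1 = 5 ✓
Line 2: "glad wine softens by window": 1+1+2+1+2 = 7 ✓
Line 3: "bright silvery mouse": 1+3+1 = 5 ✓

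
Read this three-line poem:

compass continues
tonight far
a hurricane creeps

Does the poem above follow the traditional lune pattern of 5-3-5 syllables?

Yes

Line 1: compass(2) + continues(3) = 5 ✓
Line 2: tonight(2) + far(1) = 3 ✓
Line 3: a(1) + hurricane(3) + creeps(1) = 5 ✓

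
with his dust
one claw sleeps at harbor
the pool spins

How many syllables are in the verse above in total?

12

Line 1: "with his dust": 1+1+1 = 3
Line 2: "one claw sleeps at harbor": 1+1+1+1+2 = 6
Line 3: "the pool spins": 1+1+1 = 3
Total: 3 + 6 + 3 = 12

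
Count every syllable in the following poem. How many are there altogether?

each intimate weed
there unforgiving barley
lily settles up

17

Line 1: "each intimate weed": 1+3+1 = 5
Line 2: "there unforgiving barley": 1+4+2 = 7
Line 3: "lily settles up": 2+2+1 = 5
Total: 5 + 7 + 5 = 17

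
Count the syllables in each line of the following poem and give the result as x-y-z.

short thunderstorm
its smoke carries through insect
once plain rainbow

4-7-4

Line 1: "short thunderstorm": 1+3 = 4
Line 2: "its smoke carries through insect": 1+1+2+1+2 = 7
Line 3: "once plain rainbow": 1+1+2 = 4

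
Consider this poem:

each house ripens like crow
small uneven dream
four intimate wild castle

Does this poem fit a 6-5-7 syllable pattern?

Yes

Line 1: "each house ripens like crow": 1+1+2+1+1 = 6 ✓
Line 2: "small uneven dream": 1+3+1 = 5 ✓
Line 3: "four intimate wild castle": 1+3+1+2 = 7 ✓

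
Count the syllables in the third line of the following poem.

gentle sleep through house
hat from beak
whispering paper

The third line: whispering(3) + paper(2) = 5

5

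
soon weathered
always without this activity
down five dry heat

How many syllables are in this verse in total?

16

Line 1: "soon weathered": 1+2 = 3
Line 2: "always without this activity": 2+2+1+4 = 9
Line 3: "down five dry heat": 1+1+1+1 = 4
Total: 3 + 9 + 4 = 16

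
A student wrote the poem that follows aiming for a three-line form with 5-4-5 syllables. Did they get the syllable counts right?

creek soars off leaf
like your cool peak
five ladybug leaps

Line 1: "creek soars off leaf": 1+1+1+1 = 4 (expected 5)
Line 2: "like your cool peak": 1+1+1+1 = 4 ✓
Line 3: "five ladybug leaps": 1+3+1 = 5 ✓

No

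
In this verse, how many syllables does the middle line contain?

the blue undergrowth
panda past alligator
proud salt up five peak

The middle line: panda(2) + past(1) + alligator(4) = 7

7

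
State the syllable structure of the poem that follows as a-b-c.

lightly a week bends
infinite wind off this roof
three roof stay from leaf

5-7-5

Line 1: lightly(2) + a(1) + week(1) + bends(1) = 5
Line 2: infinite(3) + wind(1) + off(1) + this(1) + roof(1) = 7
Line 3: three(1) + roof(1) + stay(1) + from(1) + leaf(1) = 5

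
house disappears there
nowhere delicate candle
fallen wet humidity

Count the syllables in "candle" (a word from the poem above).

2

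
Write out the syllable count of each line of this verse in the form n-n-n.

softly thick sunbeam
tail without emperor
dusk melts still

5-6-3

Line 1: "softly thick sunbeam": 2+1+2 = 5
Line 2: "tail without emperor": 1+2+3 = 6
Line 3: "dusk melts still": 1+1+1 = 3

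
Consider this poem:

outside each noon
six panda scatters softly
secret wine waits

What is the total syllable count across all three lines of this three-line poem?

15

Line 1: outside(2) + each(1) + noon(1) = 4
Line 2: six(1) + panda(2) + scatters(2) + softly(2) = 7
Line 3: secret(2) + wine(1) + waits(1) = 4
Total: 4 + 7 + 4 = 15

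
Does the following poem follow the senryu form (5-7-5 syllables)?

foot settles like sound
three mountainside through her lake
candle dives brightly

Yes

Line 1: foot(1) + settles(2) + like(1) + sound(1) = 5 ✓
Line 2: three(1) + mountainside(3) + through(1) + her(1) + lake(1) = 7 ✓
Line 3: candle(2) + dives(1) + brightly(2) = 5 ✓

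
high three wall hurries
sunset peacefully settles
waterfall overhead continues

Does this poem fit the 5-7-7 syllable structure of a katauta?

Line 1: high (1), three (1), wall (1), hurries (2) → 5 ✓
Line 2: sunset (2), peacefully (3), settles (2) → 7 ✓
Line 3: waterfall (3), overhead (3), continues (3) → 9 (expected 7)

No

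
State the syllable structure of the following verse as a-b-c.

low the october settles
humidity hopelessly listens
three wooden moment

7-9-5

Line 1: "low the october settles": 1+1+3+2 = 7
Line 2: "humidity hopelessly listens": 4+3+2 = 9
Line 3: "three wooden moment": 1+2+2 = 5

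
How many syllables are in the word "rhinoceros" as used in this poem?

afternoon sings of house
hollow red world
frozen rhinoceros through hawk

4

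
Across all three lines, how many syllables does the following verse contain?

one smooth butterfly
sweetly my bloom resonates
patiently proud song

17

Line 1: one(1) + smooth(1) + butterfly(3) = 5
Line 2: sweetly(2) + my(1) + bloom(1) + resonates(3) = 7
Line 3: patiently(3) + proud(1) + song(1) = 5
Total: 5 + 7 + 5 = 17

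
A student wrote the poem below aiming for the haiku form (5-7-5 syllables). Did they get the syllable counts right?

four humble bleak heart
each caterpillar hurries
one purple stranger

Yes

Line 1: "four humble bleak heart": 1+2+1+1 = 5 ✓
Line 2: "each caterpillar hurries": 1+4+2 = 7 ✓
Line 3: "one purple stranger": 1+2+2 = 5 ✓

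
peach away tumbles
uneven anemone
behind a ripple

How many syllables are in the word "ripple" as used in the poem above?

2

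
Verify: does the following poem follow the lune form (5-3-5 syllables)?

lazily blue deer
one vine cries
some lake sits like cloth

Yes

Line 1: lazily (3), blue (1), deer (1) → 5 ✓
Line 2: one (1), vine (1), cries (1) → 3 ✓
Line 3: some (1), lake (1), sits (1), like (1), cloth (1) → 5 ✓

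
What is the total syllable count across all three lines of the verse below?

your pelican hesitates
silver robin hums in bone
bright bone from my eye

19

Line 1: "your pelican hesitates": 1+3+3 = 7
Line 2: "silver robin hums in bone": 2+2+1+1+1 = 7
Line 3: "bright bone from my eye": 1+1+1+1+1 = 5
Total: 7 + 7 + 5 = 19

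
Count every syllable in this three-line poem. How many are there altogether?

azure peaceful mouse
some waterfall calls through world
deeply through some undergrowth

Line 1: "azure peaceful mouse": 2+2+1 = 5
Line 2: "some waterfall calls through world": 1+3+1+1+1 = 7
Line 3: "deeply through some undergrowth": 2+1+1+3 = 7
Total: 5 + 7 + 7 = 19

19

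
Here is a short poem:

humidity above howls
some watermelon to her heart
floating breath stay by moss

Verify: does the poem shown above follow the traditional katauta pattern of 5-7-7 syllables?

No

Line 1: "humidity above howls": 4+2+1 = 7 (expected 5)
Line 2: "some watermelon to her heart": 1+4+1+1+1 = 8 (expected 7)
Line 3: "floating breath stay by moss": 2+1+1+1+1 = 6 (expected 7)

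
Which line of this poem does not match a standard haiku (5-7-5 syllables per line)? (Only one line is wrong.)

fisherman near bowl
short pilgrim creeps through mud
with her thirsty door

Line 1: fisherman (3), near (1), bowl (1) → 5 ✓
Line 2: short (1), pilgrim (2), creeps (1), through (1), mud (1) → 6 (expected 7)
Line 3: with (1), her (1), thirsty (2), door (1) → 5 ✓

The second line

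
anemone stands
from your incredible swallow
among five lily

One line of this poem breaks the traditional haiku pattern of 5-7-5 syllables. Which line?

Line 1: "anemone stands": 4+1 = 5 ✓
Line 2: "from your incredible swallow": 1+1+4+2 = 8 (expected 7)
Line 3: "among five lily": 2+1+2 = 5 ✓

The second line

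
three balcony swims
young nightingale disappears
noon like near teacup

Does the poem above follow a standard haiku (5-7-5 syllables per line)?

Yes

Line 1: three(1) + balcony(3) + swims(1) = 5 ✓
Line 2: young(1) + nightingale(3) + disappears(3) = 7 ✓
Line 3: noon(1) + like(1) + near(1) + teacup(2) = 5 ✓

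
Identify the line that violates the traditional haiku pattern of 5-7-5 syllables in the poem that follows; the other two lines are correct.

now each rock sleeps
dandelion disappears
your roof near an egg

The first line

Line 1: now (1), each (1), rock (1), sleeps (1) → 4 (expected 5)
Line 2: dandelion (4), disappears (3) → 7 ✓
Line 3: your (1), roof (1), near (1), an (1), egg (1) → 5 ✓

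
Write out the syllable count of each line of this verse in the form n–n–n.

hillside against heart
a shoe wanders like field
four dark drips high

Line 1: "hillside against heart": 2+2+1 = 5
Line 2: "a shoe wanders like field": 1+1+2+1+1 = 6
Line 3: "four dark drips high": 1+1+1+1 = 4

5–6–4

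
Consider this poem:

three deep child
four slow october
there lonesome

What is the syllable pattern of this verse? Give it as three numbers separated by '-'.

Line 1: three(1) + deep(1) + child(1) = 3
Line 2: four(1) + slow(1) + october(3) = 5
Line 3: there(1) + lonesome(2) = 3

3-5-3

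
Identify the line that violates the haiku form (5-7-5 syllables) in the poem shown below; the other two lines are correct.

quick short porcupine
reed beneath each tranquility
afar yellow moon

The second line

Line 1: "quick short porcupine": 1+1+3 = 5 ✓
Line 2: "reed beneath each tranquility": 1+2+1+4 = 8 (expected 7)
Line 3: "afar yellow moon": 2+2+1 = 5 ✓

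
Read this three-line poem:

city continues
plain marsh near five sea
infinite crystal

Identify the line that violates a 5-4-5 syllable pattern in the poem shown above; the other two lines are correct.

Line 1: city (2), continues (3) → 5 ✓
Line 2: plain (1), marsh (1), near (1), five (1), sea (1) → 5 (expected 4)
Line 3: infinite (3), crystal (2) → 5 ✓

The second line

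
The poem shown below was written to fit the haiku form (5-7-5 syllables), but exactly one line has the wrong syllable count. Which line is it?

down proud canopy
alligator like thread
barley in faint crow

Line 1: down(1) + proud(1) + canopy(3) = 5 ✓
Line 2: alligator(4) + like(1) + thread(1) = 6 (expected 7)
Line 3: barley(2) + in(1) + faint(1) + crow(1) = 5 ✓

Line 2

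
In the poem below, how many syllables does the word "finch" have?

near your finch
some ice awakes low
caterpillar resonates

"finch" has 1 syllable.

1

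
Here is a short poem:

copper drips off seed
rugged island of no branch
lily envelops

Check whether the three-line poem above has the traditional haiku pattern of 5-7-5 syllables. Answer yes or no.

Yes

Line 1: "copper drips off seed": 2+1+1+1 = 5 ✓
Line 2: "rugged island of no branch": 2+2+1+1+1 = 7 ✓
Line 3: "lily envelops": 2+3 = 5 ✓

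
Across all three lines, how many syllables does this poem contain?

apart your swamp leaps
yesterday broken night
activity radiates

Line 1: "apart your swamp leaps": 2+1+1+1 = 5
Line 2: "yesterday broken night": 3+2+1 = 6
Line 3: "activity radiates": 4+3 = 7
Total: 5 + 6 + 7 = 18

18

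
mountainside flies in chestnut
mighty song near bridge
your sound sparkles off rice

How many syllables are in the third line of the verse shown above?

The third line: your(1) + sound(1) + sparkles(2) + off(1) + rice(1) = 6

6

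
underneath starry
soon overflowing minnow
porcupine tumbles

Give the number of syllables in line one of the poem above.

Line one: underneath (3), starry (2) → 5

5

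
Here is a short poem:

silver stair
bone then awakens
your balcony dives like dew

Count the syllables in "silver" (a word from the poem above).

"silver" has 2 syllables.

2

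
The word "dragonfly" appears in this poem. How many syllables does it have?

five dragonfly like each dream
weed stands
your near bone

3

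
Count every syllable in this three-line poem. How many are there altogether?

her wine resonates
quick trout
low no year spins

Line 1: her(1) + wine(1) + resonates(3) = 5
Line 2: quick(1) + trout(1) = 2
Line 3: low(1) + no(1) + year(1) + spins(1) = 4
Total: 5 + 2 + 4 = 11

11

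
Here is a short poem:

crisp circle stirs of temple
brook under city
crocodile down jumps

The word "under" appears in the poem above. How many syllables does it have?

2

"under" has 2 syllables.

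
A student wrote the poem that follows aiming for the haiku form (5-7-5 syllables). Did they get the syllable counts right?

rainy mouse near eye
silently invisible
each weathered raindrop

Line 1: rainy(2) + mouse(1) + near(1) + eye(1) = 5 ✓
Line 2: silently(3) + invisible(4) = 7 ✓
Line 3: each(1) + weathered(2) + raindrop(2) = 5 ✓

Yes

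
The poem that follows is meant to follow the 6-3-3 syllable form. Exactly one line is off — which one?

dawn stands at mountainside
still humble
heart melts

The third line

Line 1: dawn (1), stands (1), at (1), mountainside (3) → 6 ✓
Line 2: still (1), humble (2) → 3 ✓
Line 3: heart (1), melts (1) → 2 (expected 3)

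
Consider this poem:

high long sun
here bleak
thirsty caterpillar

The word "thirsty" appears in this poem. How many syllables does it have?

2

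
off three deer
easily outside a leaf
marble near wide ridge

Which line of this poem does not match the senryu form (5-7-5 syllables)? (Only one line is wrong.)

Line 1: off(1) + three(1) + deer(1) = 3 (expected 5)
Line 2: easily(3) + outside(2) + a(1) + leaf(1) = 7 ✓
Line 3: marble(2) + near(1) + wide(1) + ridge(1) = 5 ✓

Line 1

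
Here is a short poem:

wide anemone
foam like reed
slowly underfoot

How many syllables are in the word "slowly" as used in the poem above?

2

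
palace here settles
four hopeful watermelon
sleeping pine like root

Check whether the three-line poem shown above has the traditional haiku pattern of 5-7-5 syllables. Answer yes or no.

Line 1: "palace here settles": 2+1+2 = 5 ✓
Line 2: "four hopeful watermelon": 1+2+4 = 7 ✓
Line 3: "sleeping pine like root": 2+1+1+1 = 5 ✓

Yes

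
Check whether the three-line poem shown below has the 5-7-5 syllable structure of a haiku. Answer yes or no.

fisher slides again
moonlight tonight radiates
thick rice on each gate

Yes

Line 1: fisher(2) + slides(1) + again(2) = 5 ✓
Line 2: moonlight(2) + tonight(2) + radiates(3) = 7 ✓
Line 3: thick(1) + rice(1) + on(1) + each(1) + gate(1) = 5 ✓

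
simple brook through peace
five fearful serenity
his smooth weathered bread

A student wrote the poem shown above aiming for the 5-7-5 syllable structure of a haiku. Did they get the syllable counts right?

Yes

Line 1: "simple brook through peace": 2+1+1+1 = 5 ✓
Line 2: "five fearful serenity": 1+2+4 = 7 ✓
Line 3: "his smooth weathered bread": 1+1+2+1 = 5 ✓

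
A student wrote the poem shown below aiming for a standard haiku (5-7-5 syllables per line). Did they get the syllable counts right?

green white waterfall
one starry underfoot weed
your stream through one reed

Line 1: green(1) + white(1) + waterfall(3) = 5 ✓
Line 2: one(1) + starry(2) + underfoot(3) + weed(1) = 7 ✓
Line 3: your(1) + stream(1) + through(1) + one(1) + reed(1) = 5 ✓

Yes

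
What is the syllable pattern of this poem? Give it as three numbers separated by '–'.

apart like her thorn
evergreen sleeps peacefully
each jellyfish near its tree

5–7–7

Line 1: apart(2) + like(1) + her(1) + thorn(1) = 5
Line 2: evergreen(3) + sleeps(1) + peacefully(3) = 7
Line 3: each(1) + jellyfish(3) + near(1) + its(1) + tree(1) = 7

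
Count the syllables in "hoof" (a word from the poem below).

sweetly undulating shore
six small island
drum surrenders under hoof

1

"hoof" has 1 syllable.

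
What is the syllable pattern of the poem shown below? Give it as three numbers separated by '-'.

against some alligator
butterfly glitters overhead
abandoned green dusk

7-8-5

Line 1: "against some alligator": 2+1+4 = 7
Line 2: "butterfly glitters overhead": 3+2+3 = 8
Line 3: "abandoned green dusk": 3+1+1 = 5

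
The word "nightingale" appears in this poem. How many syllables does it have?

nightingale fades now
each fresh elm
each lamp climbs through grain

3

"nightingale" has 3 syllables.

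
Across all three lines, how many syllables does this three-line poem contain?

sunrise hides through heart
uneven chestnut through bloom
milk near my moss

16

Line 1: sunrise (2), hides (1), through (1), heart (1) → 5
Line 2: uneven (3), chestnut (2), through (1), bloom (1) → 7
Line 3: milk (1), near (1), my (1), moss (1) → 4
Total: 5 + 7 + 4 = 16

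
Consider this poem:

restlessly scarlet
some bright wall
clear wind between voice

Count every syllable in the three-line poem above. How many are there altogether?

Line 1: "restlessly scarlet": 3+2 = 5
Line 2: "some bright wall": 1+1+1 = 3
Line 3: "clear wind between voice": 1+1+2+1 = 5
Total: 5 + 3 + 5 = 13

13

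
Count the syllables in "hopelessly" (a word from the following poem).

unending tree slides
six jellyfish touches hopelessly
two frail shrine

3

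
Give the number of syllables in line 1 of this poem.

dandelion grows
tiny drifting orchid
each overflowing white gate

Line 1: dandelion (4), grows (1) → 5

5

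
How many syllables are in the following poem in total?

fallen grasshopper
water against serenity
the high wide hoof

Line 1: fallen (2), grasshopper (3) → 5
Line 2: water (2), against (2), serenity (4) → 8
Line 3: the (1), high (1), wide (1), hoof (1) → 4
Total: 5 + 8 + 4 = 17

17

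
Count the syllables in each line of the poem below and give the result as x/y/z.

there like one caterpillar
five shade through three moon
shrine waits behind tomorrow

7/5/7

Line 1: there(1) + like(1) + one(1) + caterpillar(4) = 7
Line 2: five(1) + shade(1) + through(1) + three(1) + moon(1) = 5
Line 3: shrine(1) + waits(1) + behind(2) + tomorrow(3) = 7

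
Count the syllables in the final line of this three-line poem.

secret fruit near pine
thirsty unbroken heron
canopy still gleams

The final line: "canopy still gleams": 3+1+1 = 5

5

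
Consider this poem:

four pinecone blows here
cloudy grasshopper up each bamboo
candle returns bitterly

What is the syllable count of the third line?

The third line: candle(2) + returns(2) + bitterly(3) = 7

7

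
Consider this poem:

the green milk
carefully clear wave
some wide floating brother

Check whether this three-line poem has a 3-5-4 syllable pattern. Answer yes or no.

Line 1: the (1), green (1), milk (1) → 3 ✓
Line 2: carefully (3), clear (1), wave (1) → 5 ✓
Line 3: some (1), wide (1), floating (2), brother (2) → 6 (expected 4)

No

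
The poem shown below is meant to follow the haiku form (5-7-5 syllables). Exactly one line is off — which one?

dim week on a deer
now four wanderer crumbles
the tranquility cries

Line 3

Line 1: dim(1) + week(1) + on(1) + a(1) + deer(1) = 5 ✓
Line 2: now(1) + four(1) + wanderer(3) + crumbles(2) = 7 ✓
Line 3: the(1) + tranquility(4) + cries(1) = 6 (expected 5)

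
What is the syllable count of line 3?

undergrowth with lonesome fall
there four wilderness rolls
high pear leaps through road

Line 3: high(1) + pear(1) + leaps(1) + through(1) + road(1) = 5

5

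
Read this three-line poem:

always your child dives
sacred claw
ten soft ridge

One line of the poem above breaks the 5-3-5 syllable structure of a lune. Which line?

The third line

Line 1: always(2) + your(1) + child(1) + dives(1) = 5 ✓
Line 2: sacred(2) + claw(1) = 3 ✓
Line 3: ten(1) + soft(1) + ridge(1) = 3 (expected 5)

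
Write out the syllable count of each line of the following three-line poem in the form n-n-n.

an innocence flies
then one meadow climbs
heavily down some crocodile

5-5-8

Line 1: an(1) + innocence(3) + flies(1) = 5
Line 2: then(1) + one(1) + meadow(2) + climbs(1) = 5
Line 3: heavily(3) + down(1) + some(1) + crocodile(3) = 8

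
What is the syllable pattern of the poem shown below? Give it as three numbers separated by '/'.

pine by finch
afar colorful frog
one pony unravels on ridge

3/6/8

Line 1: pine(1) + by(1) + finch(1) = 3
Line 2: afar(2) + colorful(3) + frog(1) = 6
Line 3: one(1) + pony(2) + unravels(3) + on(1) + ridge(1) = 8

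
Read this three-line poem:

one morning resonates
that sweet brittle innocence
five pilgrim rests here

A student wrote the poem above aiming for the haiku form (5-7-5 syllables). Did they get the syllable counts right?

No

Line 1: one(1) + morning(2) + resonates(3) = 6 (expected 5)
Line 2: that(1) + sweet(1) + brittle(2) + innocence(3) = 7 ✓
Line 3: five(1) + pilgrim(2) + rests(1) + here(1) = 5 ✓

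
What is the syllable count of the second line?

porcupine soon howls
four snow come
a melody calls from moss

The second line: four(1) + snow(1) + come(1) = 3

3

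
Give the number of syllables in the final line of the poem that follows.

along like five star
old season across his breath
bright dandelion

The final line: bright(1) + dandelion(4) = 5

5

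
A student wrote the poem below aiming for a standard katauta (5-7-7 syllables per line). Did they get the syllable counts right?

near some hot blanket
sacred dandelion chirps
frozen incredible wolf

Yes

Line 1: "near some hot blanket": 1+1+1+2 = 5 ✓
Line 2: "sacred dandelion chirps": 2+4+1 = 7 ✓
Line 3: "frozen incredible wolf": 2+4+1 = 7 ✓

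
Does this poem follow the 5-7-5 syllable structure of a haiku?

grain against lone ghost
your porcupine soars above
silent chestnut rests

Line 1: grain(1) + against(2) + lone(1) + ghost(1) = 5 ✓
Line 2: your(1) + porcupine(3) + soars(1) + above(2) = 7 ✓
Line 3: silent(2) + chestnut(2) + rests(1) = 5 ✓

Yes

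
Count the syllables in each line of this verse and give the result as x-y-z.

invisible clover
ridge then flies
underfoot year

6-3-4

Line 1: "invisible clover": 4+2 = 6
Line 2: "ridge then flies": 1+1+1 = 3
Line 3: "underfoot year": 3+1 = 4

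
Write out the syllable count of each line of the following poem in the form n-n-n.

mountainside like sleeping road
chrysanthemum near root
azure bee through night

7-6-5

Line 1: "mountainside like sleeping road": 3+1+2+1 = 7
Line 2: "chrysanthemum near root": 4+1+1 = 6
Line 3: "azure bee through night": 2+1+1+1 = 5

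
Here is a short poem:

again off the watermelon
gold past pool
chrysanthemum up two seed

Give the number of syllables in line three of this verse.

7

Line three: "chrysanthemum up two seed": 4+1+1+1 = 7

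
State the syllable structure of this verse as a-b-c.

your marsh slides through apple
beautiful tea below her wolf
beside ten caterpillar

6-8-7

Line 1: "your marsh slides through apple": 1+1+1+1+2 = 6
Line 2: "beautiful tea below her wolf": 3+1+2+1+1 = 8
Line 3: "beside ten caterpillar": 2+1+4 = 7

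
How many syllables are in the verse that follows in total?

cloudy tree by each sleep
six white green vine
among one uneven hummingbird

19

Line 1: cloudy (2), tree (1), by (1), each (1), sleep (1) → 6
Line 2: six (1), white (1), green (1), vine (1) → 4
Line 3: among (2), one (1), uneven (3), hummingbird (3) → 9
Total: 6 + 4 + 9 = 19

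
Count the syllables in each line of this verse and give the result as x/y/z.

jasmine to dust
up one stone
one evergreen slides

Line 1: jasmine (2), to (1), dust (1) → 4
Line 2: up (1), one (1), stone (1) → 3
Line 3: one (1), evergreen (3), slides (1) → 5

4/3/5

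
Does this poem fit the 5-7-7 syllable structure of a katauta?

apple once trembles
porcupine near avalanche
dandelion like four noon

Yes

Line 1: "apple once trembles": 2+1+2 = 5 ✓
Line 2: "porcupine near avalanche": 3+1+3 = 7 ✓
Line 3: "dandelion like four noon": 4+1+1+1 = 7 ✓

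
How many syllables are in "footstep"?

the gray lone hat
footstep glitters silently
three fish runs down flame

2

"footstep" has 2 syllables.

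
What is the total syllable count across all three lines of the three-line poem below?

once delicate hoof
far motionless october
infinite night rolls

17

Line 1: once(1) + delicate(3) + hoof(1) = 5
Line 2: far(1) + motionless(3) + october(3) = 7
Line 3: infinite(3) + night(1) + rolls(1) = 5
Total: 5 + 7 + 5 = 17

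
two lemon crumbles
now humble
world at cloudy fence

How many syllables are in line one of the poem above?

Line one: "two lemon crumbles": 1+2+2 = 5

5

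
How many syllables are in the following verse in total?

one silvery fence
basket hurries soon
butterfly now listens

Line 1: "one silvery fence": 1+3+1 = 5
Line 2: "basket hurries soon": 2+2+1 = 5
Line 3: "butterfly now listens": 3+1+2 = 6
Total: 5 + 5 + 6 = 16

16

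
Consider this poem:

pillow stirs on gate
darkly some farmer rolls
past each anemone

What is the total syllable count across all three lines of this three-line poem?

Line 1: pillow (2), stirs (1), on (1), gate (1) → 5
Line 2: darkly (2), some (1), farmer (2), rolls (1) → 6
Line 3: past (1), each (1), anemone (4) → 6
Total: 5 + 6 + 6 = 17

17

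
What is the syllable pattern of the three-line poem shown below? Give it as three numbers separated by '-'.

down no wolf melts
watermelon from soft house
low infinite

4-7-4

Line 1: "down no wolf melts": 1+1+1+1 = 4
Line 2: "watermelon from soft house": 4+1+1+1 = 7
Line 3: "low infinite": 1+3 = 4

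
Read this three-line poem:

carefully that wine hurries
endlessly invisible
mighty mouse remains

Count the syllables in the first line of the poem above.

The first line: carefully (3), that (1), wine (1), hurries (2) → 7

7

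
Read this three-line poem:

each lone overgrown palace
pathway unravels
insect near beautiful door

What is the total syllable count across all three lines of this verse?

19

Line 1: each (1), lone (1), overgrown (3), palace (2) → 7
Line 2: pathway (2), unravels (3) → 5
Line 3: insect (2), near (1), beautiful (3), door (1) → 7
Total: 7 + 5 + 7 = 19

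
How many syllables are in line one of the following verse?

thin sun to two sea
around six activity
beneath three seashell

Line one: "thin sun to two sea": 1+1+1+1+1 = 5

5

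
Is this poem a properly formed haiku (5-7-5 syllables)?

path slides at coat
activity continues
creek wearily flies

Line 1: path (1), slides (1), at (1), coat (1) → 4 (expected 5)
Line 2: activity (4), continues (3) → 7 ✓
Line 3: creek (1), wearily (3), flies (1) → 5 ✓

No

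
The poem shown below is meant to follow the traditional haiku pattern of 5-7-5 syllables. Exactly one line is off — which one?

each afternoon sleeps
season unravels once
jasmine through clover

Line 1: "each afternoon sleeps": 1+3+1 = 5 ✓
Line 2: "season unravels once": 2+3+1 = 6 (expected 7)
Line 3: "jasmine through clover": 2+1+2 = 5 ✓

Line 2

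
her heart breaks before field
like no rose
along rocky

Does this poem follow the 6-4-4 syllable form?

No

Line 1: her(1) + heart(1) + breaks(1) + before(2) + field(1) = 6 ✓
Line 2: like(1) + no(1) + rose(1) = 3 (expected 4)
Line 3: along(2) + rocky(2) = 4 ✓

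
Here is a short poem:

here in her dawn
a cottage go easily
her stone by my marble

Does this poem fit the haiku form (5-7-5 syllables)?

Line 1: "here in her dawn": 1+1+1+1 = 4 (expected 5)
Line 2: "a cottage go easily": 1+2+1+3 = 7 ✓
Line 3: "her stone by my marble": 1+1+1+1+2 = 6 (expected 5)

No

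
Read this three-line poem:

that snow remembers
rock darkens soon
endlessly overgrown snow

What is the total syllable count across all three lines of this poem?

Line 1: that (1), snow (1), remembers (3) → 5
Line 2: rock (1), darkens (2), soon (1) → 4
Line 3: endlessly (3), overgrown (3), snow (1) → 7
Total: 5 + 4 + 7 = 16

16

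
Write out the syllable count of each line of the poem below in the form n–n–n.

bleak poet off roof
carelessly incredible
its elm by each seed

5–7–5

Line 1: bleak(1) + poet(2) + off(1) + roof(1) = 5
Line 2: carelessly(3) + incredible(4) = 7
Line 3: its(1) + elm(1) + by(1) + each(1) + seed(1) = 5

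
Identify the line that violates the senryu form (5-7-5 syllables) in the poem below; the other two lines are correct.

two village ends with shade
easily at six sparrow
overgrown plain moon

The first line

Line 1: "two village ends with shade": 1+2+1+1+1 = 6 (expected 5)
Line 2: "easily at six sparrow": 3+1+1+2 = 7 ✓
Line 3: "overgrown plain moon": 3+1+1 = 5 ✓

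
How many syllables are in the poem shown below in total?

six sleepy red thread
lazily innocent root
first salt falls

Line 1: six(1) + sleepy(2) + red(1) + thread(1) = 5
Line 2: lazily(3) + innocent(3) + root(1) = 7
Line 3: first(1) + salt(1) + falls(1) = 3
Total: 5 + 7 + 3 = 15

15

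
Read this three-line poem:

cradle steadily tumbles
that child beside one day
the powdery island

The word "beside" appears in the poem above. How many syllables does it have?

2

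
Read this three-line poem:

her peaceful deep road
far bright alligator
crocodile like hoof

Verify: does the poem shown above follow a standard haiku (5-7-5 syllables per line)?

Line 1: "her peaceful deep road": 1+2+1+1 = 5 ✓
Line 2: "far bright alligator": 1+1+4 = 6 (expected 7)
Line 3: "crocodile like hoof": 3+1+1 = 5 ✓

No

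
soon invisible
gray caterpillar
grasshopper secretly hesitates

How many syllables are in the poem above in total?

19

Line 1: "soon invisible": 1+4 = 5
Line 2: "gray caterpillar": 1+4 = 5
Line 3: "grasshopper secretly hesitates": 3+3+3 = 9
Total: 5 + 5 + 9 = 19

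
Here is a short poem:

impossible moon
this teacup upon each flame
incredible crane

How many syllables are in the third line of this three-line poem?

5

The third line: "incredible crane": 4+1 = 5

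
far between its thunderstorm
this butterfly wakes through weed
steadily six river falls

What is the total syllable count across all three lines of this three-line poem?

21

Line 1: far(1) + between(2) + its(1) + thunderstorm(3) = 7
Line 2: this(1) + butterfly(3) + wakes(1) + through(1) + weed(1) = 7
Line 3: steadily(3) + six(1) + river(2) + falls(1) = 7
Total: 7 + 7 + 7 = 21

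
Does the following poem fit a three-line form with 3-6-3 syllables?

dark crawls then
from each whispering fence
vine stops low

Line 1: "dark crawls then": 1+1+1 = 3 ✓
Line 2: "from each whispering fence": 1+1+3+1 = 6 ✓
Line 3: "vine stops low": 1+1+1 = 3 ✓

Yes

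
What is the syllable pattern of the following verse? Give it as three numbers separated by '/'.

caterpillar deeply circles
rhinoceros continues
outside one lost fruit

Line 1: caterpillar(4) + deeply(2) + circles(2) = 8
Line 2: rhinoceros(4) + continues(3) = 7
Line 3: outside(2) + one(1) + lost(1) + fruit(1) = 5

8/7/5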